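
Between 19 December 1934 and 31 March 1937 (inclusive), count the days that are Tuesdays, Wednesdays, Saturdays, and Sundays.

477

19 December 1934 is a Wednesday.
The range spans 834 days (inclusive of both endpoints).
834 = 7 × 119 + 1, so there are 119 full weeks plus 1 extra day.
Each full week contributes 4 days from the set (Tue, Wed, Sat, Sun): 119 × 4 = 476.
The 1 extra day is Wednesday — 1 of them qualifies.
Total: 476 + 1 = 477.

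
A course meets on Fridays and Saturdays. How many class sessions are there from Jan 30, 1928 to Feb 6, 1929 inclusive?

106

Jan 30, 1928 is a Monday.
The range spans 374 days (inclusive of both endpoints).
374 = 7 × 53 + 3, so there are 53 full weeks plus 3 extra days.
Each full week contributes 2 days from the set (Fri, Sat): 53 × 2 = 106.
The 3 extra days are Mon, Tue, Wed — none qualify.
Total: 106 + 0 = 106.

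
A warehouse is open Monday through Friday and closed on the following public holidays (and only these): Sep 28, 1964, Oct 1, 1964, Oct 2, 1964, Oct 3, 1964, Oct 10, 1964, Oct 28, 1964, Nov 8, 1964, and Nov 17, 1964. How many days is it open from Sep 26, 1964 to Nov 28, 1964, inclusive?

40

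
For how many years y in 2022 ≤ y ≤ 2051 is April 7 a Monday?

Day of week of April 7 in each year:
2022: Thu, 2023: Fri, 2024: Sun, 2025: Mon ✓, 2026: Tue, 2027: Wed, 2028: Fri, 2029: Sat, 2030: Sun, 2031: Mon ✓, 2032: Wed, 2033: Thu, 2034: Fri, 2035: Sat, 2036: Mon ✓, 2037: Tue, 2038: Wed, 2039: Thu, 2040: Sat, 2041: Sun, 2042: Mon ✓, 2043: Tue, 2044: Thu, 2045: Fri, 2046: Sat, 2047: Sun, 2048: Tue, 2049: Wed, 2050: Thu, 2051: Fri
Mondays: 2025, 2031, 2036, 2042.

4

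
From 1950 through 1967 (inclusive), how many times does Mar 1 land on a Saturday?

Day of week of March 1 in each year:
1950: Wed, 1951: Thu, 1952: Sat ✓, 1953: Sun, 1954: Mon, 1955: Tue, 1956: Thu, 1957: Fri, 1958: Sat ✓, 1959: Sun, 1960: Tue, 1961: Wed, 1962: Thu, 1963: Fri, 1964: Sun, 1965: Mon, 1966: Tue, 1967: Wed
Saturdays: 1952, 1958.

2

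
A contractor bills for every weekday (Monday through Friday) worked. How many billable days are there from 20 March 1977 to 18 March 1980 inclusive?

20 March 1977 is a Sunday.
From 20 March 1977 to 18 March 1980 is 1095 days inclusive.
1095 = 7 × 156 + 3, so there are 156 full weeks plus 3 extra days.
Each full week contributes 5 weekdays (Mon–Fri): 156 × 5 = 780.
The 3 extra days are Sun, Mon, Tue — 2 of them qualify.
Total: 780 + 2 = 782.

782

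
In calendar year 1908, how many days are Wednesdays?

Jan 1, 1908 is a Wednesday.
From Jan 1, 1908 to Dec 31, 1908 is 366 days inclusive.
366 = 7 × 52 + 2, so there are 52 full weeks plus 2 extra days.
Each full week contributes one Wednesday: 52 so far.
The 2 extra days are Wednesday, Thursday — 1 of them qualifies.
Total: 52 + 1 = 53.

53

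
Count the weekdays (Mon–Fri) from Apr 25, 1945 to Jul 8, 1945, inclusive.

53 weekdays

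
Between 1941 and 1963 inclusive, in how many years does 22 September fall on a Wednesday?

3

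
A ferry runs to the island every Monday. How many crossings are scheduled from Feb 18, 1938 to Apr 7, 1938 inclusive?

7

Feb 18, 1938 is a Friday.
From Feb 18, 1938 to Apr 7, 1938 is 49 days inclusive.
49 = 7 × 7, so the span is exactly 7 full weeks.
Each full week contributes one Monday: 7 so far.
Total: 7.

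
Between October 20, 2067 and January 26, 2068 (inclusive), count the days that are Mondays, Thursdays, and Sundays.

43

October 20, 2067 is a Thursday.
The range spans 99 days (inclusive of both endpoints).
99 = 7 × 14 + 1, so there are 14 full weeks plus 1 extra day.
Each full week contributes 3 days from the set (Mon, Thu, Sun): 14 × 3 = 42.
The 1 extra day is Thu — 1 of them qualifies.
Total: 42 + 1 = 43.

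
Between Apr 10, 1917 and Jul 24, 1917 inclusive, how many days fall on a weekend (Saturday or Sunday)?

Apr 10, 1917 is a Tuesday.
From Apr 10, 1917 to Jul 24, 1917 is 106 days inclusive.
106 = 7 × 15 + 1, so there are 15 full weeks plus 1 extra day.
Each full week contributes 2 weekend days (Sat, Sun): 15 × 2 = 30.
The 1 extra day is Tuesday — none qualify.
Total: 30 + 0 = 30.

30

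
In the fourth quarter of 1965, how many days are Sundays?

13

Oct 1, 1965 is a Friday.
From Oct 1, 1965 to Dec 31, 1965 is 92 days inclusive.
92 = 7 × 13 + 1, so there are 13 full weeks plus 1 extra day.
Each full week contributes one Sunday: 13 so far.
The 1 extra day is Fri — none qualify.
Total: 13 + 0 = 13.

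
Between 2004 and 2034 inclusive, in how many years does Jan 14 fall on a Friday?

5

Day of week of January 14 in each year:
2004: Wed, 2005: Fri ✓, 2006: Sat, 2007: Sun, 2008: Mon, 2009: Wed, 2010: Thu, 2011: Fri ✓, 2012: Sat, 2013: Mon, 2014: Tue, 2015: Wed, 2016: Thu, 2017: Sat, 2018: Sun, 2019: Mon, 2020: Tue, 2021: Thu, 2022: Fri ✓, 2023: Sat, 2024: Sun, 2025: Tue, 2026: Wed, 2027: Thu, 2028: Fri ✓, 2029: Sun, 2030: Mon, 2031: Tue, 2032: Wed, 2033: Fri ✓, 2034: Sat
Fridays: 2005, 2011, 2022, 2028, 2033.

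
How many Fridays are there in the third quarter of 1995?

Jul 1, 1995 is a Saturday.
That's 92 days from start to end, counting both.
92 = 7 × 13 + 1, so there are 13 full weeks plus 1 extra day.
Each full week contributes one Friday: 13 so far.
The 1 extra day is Saturday — none qualify.
Total: 13 + 0 = 13.

13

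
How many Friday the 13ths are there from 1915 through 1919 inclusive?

7

Friday-the-13ths by year:
1915: Aug
1916: Oct
1917: Apr, Jul
1918: Sep, Dec
1919: Jun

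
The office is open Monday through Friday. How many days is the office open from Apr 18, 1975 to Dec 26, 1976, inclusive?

441

Apr 18, 1975 is a Friday.
That's 619 days from start to end, counting both.
619 = 7 × 88 + 3, so there are 88 full weeks plus 3 extra days.
Each full week contributes 5 weekdays (Mon–Fri): 88 × 5 = 440.
The 3 extra days are Fri, Sat, Sun — 1 of them qualifies.
Total: 440 + 1 = 441.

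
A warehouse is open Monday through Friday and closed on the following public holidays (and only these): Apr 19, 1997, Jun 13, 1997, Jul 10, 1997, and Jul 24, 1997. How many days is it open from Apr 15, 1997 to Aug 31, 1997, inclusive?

96

Apr 15, 1997 is a Tuesday.
That's 139 days from start to end, counting both.
139 = 7 × 19 + 6, so there are 19 full weeks plus 6 extra days.
Each full week contributes 5 weekdays (Mon–Fri): 19 × 5 = 95.
The 6 extra days are Tuesday, Wednesday, Thursday, Friday, Saturday, Sunday — 4 of them qualify.
Total: 95 + 4 = 99.
Holidays: Apr 19, 1997 (Sat); Jun 13, 1997 (Fri); Jul 10, 1997 (Thu); Jul 24, 1997 (Thu).
3 of the 4 holidays fall on weekdays; the rest are weekends and were already excluded.
Business days: 99 − 3 = 96.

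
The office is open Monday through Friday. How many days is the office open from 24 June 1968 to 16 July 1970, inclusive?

539

24 June 1968 is a Monday.
From 24 June 1968 to 16 July 1970 is 753 days inclusive.
753 = 7 × 107 + 4, so there are 107 full weeks plus 4 extra days.
Each full week contributes 5 weekdays (Mon–Fri): 107 × 5 = 535.
The 4 extra days are Monday, Tuesday, Wednesday, Thursday — 4 of them qualify.
Total: 535 + 4 = 539.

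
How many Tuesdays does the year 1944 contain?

52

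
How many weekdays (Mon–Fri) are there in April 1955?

21 weekdays

April 1, 1955 is a Friday.
That's 30 days from start to end, counting both.
30 = 7 × 4 + 2, so there are 4 full weeks plus 2 extra days.
Each full week contributes 5 weekdays (Mon–Fri): 4 × 5 = 20.
The 2 extra days are Friday, Saturday — 1 of them qualifies.
Total: 20 + 1 = 21.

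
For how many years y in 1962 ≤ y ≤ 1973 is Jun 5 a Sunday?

1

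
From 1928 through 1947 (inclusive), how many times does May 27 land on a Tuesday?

3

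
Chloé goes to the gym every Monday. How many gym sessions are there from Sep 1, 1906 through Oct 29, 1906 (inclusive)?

Sep 1, 1906 is a Saturday.
The range spans 59 days (inclusive of both endpoints).
59 = 7 × 8 + 3, so there are 8 full weeks plus 3 extra days.
Each full week contributes one Monday: 8 so far.
The 3 extra days are Sat, Sun, Mon — 1 of them qualifies.
Total: 8 + 1 = 9.

9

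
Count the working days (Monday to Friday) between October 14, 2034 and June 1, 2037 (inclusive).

686

October 14, 2034 is a Saturday.
From October 14, 2034 to June 1, 2037 is 962 days inclusive.
962 = 7 × 137 + 3, so there are 137 full weeks plus 3 extra days.
Each full week contributes 5 weekdays (Mon–Fri): 137 × 5 = 685.
The 3 extra days are Saturday, Sunday, Monday — 1 of them qualifies.
Total: 685 + 1 = 686.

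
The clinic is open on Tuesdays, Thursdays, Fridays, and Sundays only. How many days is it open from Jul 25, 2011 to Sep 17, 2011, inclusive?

31

Jul 25, 2011 is a Monday.
From Jul 25, 2011 to Sep 17, 2011 is 55 days inclusive.
55 = 7 × 7 + 6, so there are 7 full weeks plus 6 extra days.
Each full week contributes 4 days from the set (Tue, Thu, Fri, Sun): 7 × 4 = 28.
The 6 extra days are Mon, Tue, Wed, Thu, Fri, Sat — 3 of them qualify.
Total: 28 + 3 = 31.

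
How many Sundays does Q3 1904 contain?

July 1, 1904 is a Friday.
That's 92 days from start to end, counting both.
92 = 7 × 13 + 1, so there are 13 full weeks plus 1 extra day.
Each full week contributes one Sunday: 13 so far.
The 1 extra day is Fri — none qualify.
Total: 13 + 0 = 13.

13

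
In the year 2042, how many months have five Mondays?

A month has five Mondays exactly when Monday falls within its first (length − 28) days.
Jan: 31 days, starts Wed → 5 of Wed, Thu, Fri
Feb: 28 days, starts Sat → 5 of (none)
Mar: 31 days, starts Sat → 5 of Sat, Sun, Mon ✓
Apr: 30 days, starts Tue → 5 of Tue, Wed
May: 31 days, starts Thu → 5 of Thu, Fri, Sat
Jun: 30 days, starts Sun → 5 of Sun, Mon ✓
Jul: 31 days, starts Tue → 5 of Tue, Wed, Thu
Aug: 31 days, starts Fri → 5 of Fri, Sat, Sun
Sep: 30 days, starts Mon → 5 of Mon, Tue ✓
Oct: 31 days, starts Wed → 5 of Wed, Thu, Fri
Nov: 30 days, starts Sat → 5 of Sat, Sun
Dec: 31 days, starts Mon → 5 of Mon, Tue, Wed ✓
Months with five Mondays: Mar, Jun, Sep, Dec.

4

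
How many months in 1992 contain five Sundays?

A month has five Sundays exactly when Sunday falls within its first (length − 28) days.
Jan: 31 days, starts Wed → 5 of Wed, Thu, Fri
Feb: 29 days, starts Sat → 5 of Sat
Mar: 31 days, starts Sun → 5 of Sun, Mon, Tue ✓
Apr: 30 days, starts Wed → 5 of Wed, Thu
May: 31 days, starts Fri → 5 of Fri, Sat, Sun ✓
Jun: 30 days, starts Mon → 5 of Mon, Tue
Jul: 31 days, starts Wed → 5 of Wed, Thu, Fri
Aug: 31 days, starts Sat → 5 of Sat, Sun, Mon ✓
Sep: 30 days, starts Tue → 5 of Tue, Wed
Oct: 31 days, starts Thu → 5 of Thu, Fri, Sat
Nov: 30 days, starts Sun → 5 of Sun, Mon ✓
Dec: 31 days, starts Tue → 5 of Tue, Wed, Thu
Months with five Sundays: Mar, May, Aug, Nov.

4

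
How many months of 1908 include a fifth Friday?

4

A month has five Fridays exactly when Friday falls within its first (length − 28) days.
Jan: 31 days, starts Wed → 5 of Wed, Thu, Fri ✓
Feb: 29 days, starts Sat → 5 of Sat
Mar: 31 days, starts Sun → 5 of Sun, Mon, Tue
Apr: 30 days, starts Wed → 5 of Wed, Thu
May: 31 days, starts Fri → 5 of Fri, Sat, Sun ✓
Jun: 30 days, starts Mon → 5 of Mon, Tue
Jul: 31 days, starts Wed → 5 of Wed, Thu, Fri ✓
Aug: 31 days, starts Sat → 5 of Sat, Sun, Mon
Sep: 30 days, starts Tue → 5 of Tue, Wed
Oct: 31 days, starts Thu → 5 of Thu, Fri, Sat ✓
Nov: 30 days, starts Sun → 5 of Sun, Mon
Dec: 31 days, starts Tue → 5 of Tue, Wed, Thu
Months with five Fridays: Jan, May, Jul, Oct.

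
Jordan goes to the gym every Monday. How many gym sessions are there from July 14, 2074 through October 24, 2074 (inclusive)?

15

July 14, 2074 is a Saturday.
That's 103 days from start to end, counting both.
103 = 7 × 14 + 5, so there are 14 full weeks plus 5 extra days.
Each full week contributes one Monday: 14 so far.
The 5 extra days are Sat, Sun, Mon, Tue, Wed — 1 of them qualifies.
Total: 14 + 1 = 15.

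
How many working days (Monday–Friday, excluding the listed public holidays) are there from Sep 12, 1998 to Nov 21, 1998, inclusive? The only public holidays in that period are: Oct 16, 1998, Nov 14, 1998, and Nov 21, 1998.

49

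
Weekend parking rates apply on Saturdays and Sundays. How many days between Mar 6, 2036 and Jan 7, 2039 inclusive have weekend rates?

Mar 6, 2036 is a Thursday.
That's 1038 days from start to end, counting both.
1038 = 7 × 148 + 2, so there are 148 full weeks plus 2 extra days.
Each full week contributes 2 weekend days (Sat, Sun): 148 × 2 = 296.
The 2 extra days are Thu, Fri — none qualify.
Total: 296 + 0 = 296.

296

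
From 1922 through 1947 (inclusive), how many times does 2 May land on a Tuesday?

Day of week of May 2 in each year:
1922: Tue ✓, 1923: Wed, 1924: Fri, 1925: Sat, 1926: Sun, 1927: Mon, 1928: Wed, 1929: Thu, 1930: Fri, 1931: Sat, 1932: Mon, 1933: Tue ✓, 1934: Wed, 1935: Thu, 1936: Sat, 1937: Sun, 1938: Mon, 1939: Tue ✓, 1940: Thu, 1941: Fri, 1942: Sat, 1943: Sun, 1944: Tue ✓, 1945: Wed, 1946: Thu, 1947: Fri
Tuesdays: 1922, 1933, 1939, 1944.

4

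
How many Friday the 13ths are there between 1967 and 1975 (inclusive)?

Friday-the-13ths by year:
1967: Jan, Oct
1968: Sep, Dec
1969: Jun
1970: Feb, Mar, Nov
1971: Aug
1972: Oct
1973: Apr, Jul
1974: Sep, Dec
1975: Jun

15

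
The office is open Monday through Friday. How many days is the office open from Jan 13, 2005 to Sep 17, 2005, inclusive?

177

Jan 13, 2005 is a Thursday.
From Jan 13, 2005 to Sep 17, 2005 is 248 days inclusive.
248 = 7 × 35 + 3, so there are 35 full weeks plus 3 extra days.
Each full week contributes 5 weekdays (Mon–Fri): 35 × 5 = 175.
The 3 extra days are Thursday, Friday, Saturday — 2 of them qualify.
Total: 175 + 2 = 177.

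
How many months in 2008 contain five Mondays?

4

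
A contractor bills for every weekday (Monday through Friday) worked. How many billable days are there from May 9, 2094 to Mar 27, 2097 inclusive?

753

May 9, 2094 is a Sunday.
The range spans 1054 days (inclusive of both endpoints).
1054 = 7 × 150 + 4, so there are 150 full weeks plus 4 extra days.
Each full week contributes 5 weekdays (Mon–Fri): 150 × 5 = 750.
The 4 extra days are Sun, Mon, Tue, Wed — 3 of them qualify.
Total: 750 + 3 = 753.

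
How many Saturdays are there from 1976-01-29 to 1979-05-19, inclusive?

173

1976-01-29 is a Thursday.
From 1976-01-29 to 1979-05-19 is 1207 days inclusive.
1207 = 7 × 172 + 3, so there are 172 full weeks plus 3 extra days.
Each full week contributes one Saturday: 172 so far.
The 3 extra days are Thu, Fri, Sat — 1 of them qualifies.
Total: 172 + 1 = 173.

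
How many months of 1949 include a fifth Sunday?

4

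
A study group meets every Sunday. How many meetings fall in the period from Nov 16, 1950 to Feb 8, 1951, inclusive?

12 Sundays

Nov 16, 1950 is a Thursday.
From Nov 16, 1950 to Feb 8, 1951 is 85 days inclusive.
85 = 7 × 12 + 1, so there are 12 full weeks plus 1 extra day.
Each full week contributes one Sunday: 12 so far.
The 1 extra day is Thu — none qualify.
Total: 12 + 0 = 12.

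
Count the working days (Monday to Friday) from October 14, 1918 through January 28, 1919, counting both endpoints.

October 14, 1918 is a Monday.
The range spans 107 days (inclusive of both endpoints).
107 = 7 × 15 + 2, so there are 15 full weeks plus 2 extra days.
Each full week contributes 5 weekdays (Mon–Fri): 15 × 5 = 75.
The 2 extra days are Mon, Tue — 2 of them qualify.
Total: 75 + 2 = 77.

77 weekdays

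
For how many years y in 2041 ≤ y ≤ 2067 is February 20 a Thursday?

Day of week of February 20 in each year:
2041: Wed, 2042: Thu ✓, 2043: Fri, 2044: Sat, 2045: Mon, 2046: Tue, 2047: Wed, 2048: Thu ✓, 2049: Sat, 2050: Sun, 2051: Mon, 2052: Tue, 2053: Thu ✓, 2054: Fri, 2055: Sat, 2056: Sun, 2057: Tue, 2058: Wed, 2059: Thu ✓, 2060: Fri, 2061: Sun, 2062: Mon, 2063: Tue, 2064: Wed, 2065: Fri, 2066: Sat, 2067: Sun
Thursdays: 2042, 2048, 2053, 2059.

4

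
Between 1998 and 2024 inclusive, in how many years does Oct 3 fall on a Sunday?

Day of week of October 3 in each year:
1998: Sat, 1999: Sun ✓, 2000: Tue, 2001: Wed, 2002: Thu, 2003: Fri, 2004: Sun ✓, 2005: Mon, 2006: Tue, 2007: Wed, 2008: Fri, 2009: Sat, 2010: Sun ✓, 2011: Mon, 2012: Wed, 2013: Thu, 2014: Fri, 2015: Sat, 2016: Mon, 2017: Tue, 2018: Wed, 2019: Thu, 2020: Sat, 2021: Sun ✓, 2022: Mon, 2023: Tue, 2024: Thu
Sundays: 1999, 2004, 2010, 2021.

4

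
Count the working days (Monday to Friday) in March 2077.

Mar 1, 2077 is a Monday.
From Mar 1, 2077 to Mar 31, 2077 is 31 days inclusive.
31 = 7 × 4 + 3, so there are 4 full weeks plus 3 extra days.
Each full week contributes 5 weekdays (Mon–Fri): 4 × 5 = 20.
The 3 extra days are Mon, Tue, Wed — 3 of them qualify.
Total: 20 + 3 = 23.

23 weekdays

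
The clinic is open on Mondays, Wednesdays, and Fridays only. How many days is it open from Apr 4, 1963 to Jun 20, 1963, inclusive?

33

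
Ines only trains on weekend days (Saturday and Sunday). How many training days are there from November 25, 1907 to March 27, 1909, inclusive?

November 25, 1907 is a Monday.
The range spans 489 days (inclusive of both endpoints).
489 = 7 × 69 + 6, so there are 69 full weeks plus 6 extra days.
Each full week contributes 2 weekend days (Sat, Sun): 69 × 2 = 138.
The 6 extra days are Monday, Tuesday, Wednesday, Thursday, Friday, Saturday — 1 of them qualifies.
Total: 138 + 1 = 139.

139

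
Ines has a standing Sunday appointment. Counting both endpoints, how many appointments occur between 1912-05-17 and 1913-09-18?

70

1912-05-17 is a Friday.
From 1912-05-17 to 1913-09-18 is 490 days inclusive.
490 = 7 × 70, so the span is exactly 70 full weeks.
Each full week contributes one Sunday: 70 so far.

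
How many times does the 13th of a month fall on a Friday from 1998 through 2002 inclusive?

9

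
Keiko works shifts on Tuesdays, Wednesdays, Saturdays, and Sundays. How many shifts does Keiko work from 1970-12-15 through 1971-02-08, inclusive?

32

1970-12-15 is a Tuesday.
That's 56 days from start to end, counting both.
56 = 7 × 8, so the span is exactly 8 full weeks.
Each full week contributes 4 days from the set (Tue, Wed, Sat, Sun): 8 × 4 = 32.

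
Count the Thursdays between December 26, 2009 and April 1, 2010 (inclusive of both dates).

14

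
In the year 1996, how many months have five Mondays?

5

A month has five Mondays exactly when Monday falls within its first (length − 28) days.
Jan: 31 days, starts Mon → 5 of Mon, Tue, Wed ✓
Feb: 29 days, starts Thu → 5 of Thu
Mar: 31 days, starts Fri → 5 of Fri, Sat, Sun
Apr: 30 days, starts Mon → 5 of Mon, Tue ✓
May: 31 days, starts Wed → 5 of Wed, Thu, Fri
Jun: 30 days, starts Sat → 5 of Sat, Sun
Jul: 31 days, starts Mon → 5 of Mon, Tue, Wed ✓
Aug: 31 days, starts Thu → 5 of Thu, Fri, Sat
Sep: 30 days, starts Sun → 5 of Sun, Mon ✓
Oct: 31 days, starts Tue → 5 of Tue, Wed, Thu
Nov: 30 days, starts Fri → 5 of Fri, Sat
Dec: 31 days, starts Sun → 5 of Sun, Mon, Tue ✓
Months with five Mondays: Jan, Apr, Jul, Sep, Dec.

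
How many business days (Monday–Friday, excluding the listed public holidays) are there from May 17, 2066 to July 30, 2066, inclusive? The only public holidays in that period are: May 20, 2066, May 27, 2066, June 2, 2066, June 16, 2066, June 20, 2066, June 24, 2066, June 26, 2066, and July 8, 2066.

49 business days

May 17, 2066 is a Monday.
The range spans 75 days (inclusive of both endpoints).
75 = 7 × 10 + 5, so there are 10 full weeks plus 5 extra days.
Each full week contributes 5 weekdays (Mon–Fri): 10 × 5 = 50.
The 5 extra days are Mon, Tue, Wed, Thu, Fri — 5 of them qualify.
Total: 50 + 5 = 55.
Holidays: May 20, 2066 (Thu); May 27, 2066 (Thu); June 2, 2066 (Wed); June 16, 2066 (Wed); June 20, 2066 (Sun); June 24, 2066 (Thu); June 26, 2066 (Sat); July 8, 2066 (Thu).
6 of the 8 holidays fall on weekdays; the rest are weekends and were already excluded.
Business days: 55 − 6 = 49.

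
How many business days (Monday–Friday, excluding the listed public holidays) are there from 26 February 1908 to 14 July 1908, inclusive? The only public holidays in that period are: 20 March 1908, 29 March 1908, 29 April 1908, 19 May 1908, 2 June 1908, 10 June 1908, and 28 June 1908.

95 business days

26 February 1908 is a Wednesday.
That's 140 days from start to end, counting both.
140 = 7 × 20, so the span is exactly 20 full weeks.
Each full week contributes 5 weekdays (Mon–Fri): 20 × 5 = 100.
Holidays: 20 March 1908 (Fri); 29 March 1908 (Sun); 29 April 1908 (Wed); 19 May 1908 (Tue); 2 June 1908 (Tue); 10 June 1908 (Wed); 28 June 1908 (Sun).
5 of the 7 holidays fall on weekdays; the rest are weekends and were already excluded.
Business days: 100 − 5 = 95.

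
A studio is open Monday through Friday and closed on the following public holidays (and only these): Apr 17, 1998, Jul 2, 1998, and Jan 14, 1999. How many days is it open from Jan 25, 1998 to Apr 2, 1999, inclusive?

Jan 25, 1998 is a Sunday.
From Jan 25, 1998 to Apr 2, 1999 is 433 days inclusive.
433 = 7 × 61 + 6, so there are 61 full weeks plus 6 extra days.
Each full week contributes 5 weekdays (Mon–Fri): 61 × 5 = 305.
The 6 extra days are Sun, Mon, Tue, Wed, Thu, Fri — 5 of them qualify.
Total: 305 + 5 = 310.
Holidays: Apr 17, 1998 (Fri); Jul 2, 1998 (Thu); Jan 14, 1999 (Thu).
All 3 holidays fall on weekdays, so subtract 3.
Business days: 310 − 3 = 307.

307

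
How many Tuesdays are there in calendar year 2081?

January 1, 2081 is a Wednesday.
The range spans 365 days (inclusive of both endpoints).
365 = 7 × 52 + 1, so there are 52 full weeks plus 1 extra day.
Each full week contributes one Tuesday: 52 so far.
The 1 extra day is Wed — none qualify.
Total: 52 + 0 = 52.

52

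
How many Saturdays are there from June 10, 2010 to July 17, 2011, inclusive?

58 Saturdays

June 10, 2010 is a Thursday.
That's 403 days from start to end, counting both.
403 = 7 × 57 + 4, so there are 57 full weeks plus 4 extra days.
Each full week contributes one Saturday: 57 so far.
The 4 extra days are Thursday, Friday, Saturday, Sunday — 1 of them qualifies.
Total: 57 + 1 = 58.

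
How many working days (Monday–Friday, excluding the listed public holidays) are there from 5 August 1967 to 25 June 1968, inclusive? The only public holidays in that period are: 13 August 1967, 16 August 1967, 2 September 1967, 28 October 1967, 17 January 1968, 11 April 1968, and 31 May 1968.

5 August 1967 is a Saturday.
From 5 August 1967 to 25 June 1968 is 326 days inclusive.
326 = 7 × 46 + 4, so there are 46 full weeks plus 4 extra days.
Each full week contributes 5 weekdays (Mon–Fri): 46 × 5 = 230.
The 4 extra days are Sat, Sun, Mon, Tue — 2 of them qualify.
Total: 230 + 2 = 232.
Holidays: 13 August 1967 (Sun); 16 August 1967 (Wed); 2 September 1967 (Sat); 28 October 1967 (Sat); 17 January 1968 (Wed); 11 April 1968 (Thu); 31 May 1968 (Fri).
4 of the 7 holidays fall on weekdays; the rest are weekends and were already excluded.
Business days: 232 − 4 = 228.

228 working days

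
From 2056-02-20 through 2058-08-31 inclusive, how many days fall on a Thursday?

132

2056-02-20 is a Sunday.
That's 924 days from start to end, counting both.
924 = 7 × 132, so the span is exactly 132 full weeks.
Each full week contributes one Thursday: 132 so far.
Total: 132.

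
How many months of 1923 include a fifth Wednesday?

A month has five Wednesdays exactly when Wednesday falls within its first (length − 28) days.
Jan: 31 days, starts Mon → 5 of Mon, Tue, Wed ✓
Feb: 28 days, starts Thu → 5 of (none)
Mar: 31 days, starts Thu → 5 of Thu, Fri, Sat
Apr: 30 days, starts Sun → 5 of Sun, Mon
May: 31 days, starts Tue → 5 of Tue, Wed, Thu ✓
Jun: 30 days, starts Fri → 5 of Fri, Sat
Jul: 31 days, starts Sun → 5 of Sun, Mon, Tue
Aug: 31 days, starts Wed → 5 of Wed, Thu, Fri ✓
Sep: 30 days, starts Sat → 5 of Sat, Sun
Oct: 31 days, starts Mon → 5 of Mon, Tue, Wed ✓
Nov: 30 days, starts Thu → 5 of Thu, Fri
Dec: 31 days, starts Sat → 5 of Sat, Sun, Mon
Months with five Wednesdays: Jan, May, Aug, Oct.

4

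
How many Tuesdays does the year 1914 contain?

52

1 January 1914 is a Thursday.
From 1 January 1914 to 31 December 1914 is 365 days inclusive.
365 = 7 × 52 + 1, so there are 52 full weeks plus 1 extra day.
Each full week contributes one Tuesday: 52 so far.
The 1 extra day is Thursday — none qualify.
Total: 52 + 0 = 52.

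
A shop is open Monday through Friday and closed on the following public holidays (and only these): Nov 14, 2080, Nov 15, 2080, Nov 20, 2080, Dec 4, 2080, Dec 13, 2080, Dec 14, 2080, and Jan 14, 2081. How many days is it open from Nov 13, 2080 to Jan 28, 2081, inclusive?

Nov 13, 2080 is a Wednesday.
From Nov 13, 2080 to Jan 28, 2081 is 77 days inclusive.
77 = 7 × 11, so the span is exactly 11 full weeks.
Each full week contributes 5 weekdays (Mon–Fri): 11 × 5 = 55.
Total: 55.
Holidays: Nov 14, 2080 (Thu); Nov 15, 2080 (Fri); Nov 20, 2080 (Wed); Dec 4, 2080 (Wed); Dec 13, 2080 (Fri); Dec 14, 2080 (Sat); Jan 14, 2081 (Tue).
6 of the 7 holidays fall on weekdays; the rest are weekends and were already excluded.
Business days: 55 − 6 = 49.

49 business days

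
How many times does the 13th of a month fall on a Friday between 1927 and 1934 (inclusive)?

15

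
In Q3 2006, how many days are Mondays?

13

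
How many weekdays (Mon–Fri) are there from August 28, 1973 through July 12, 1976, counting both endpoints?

750

August 28, 1973 is a Tuesday.
From August 28, 1973 to July 12, 1976 is 1050 days inclusive.
1050 = 7 × 150, so the span is exactly 150 full weeks.
Each full week contributes 5 weekdays (Mon–Fri): 150 × 5 = 750.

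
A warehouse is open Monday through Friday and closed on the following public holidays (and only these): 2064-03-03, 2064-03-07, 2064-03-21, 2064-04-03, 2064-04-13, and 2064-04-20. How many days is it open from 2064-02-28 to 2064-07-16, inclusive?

96

2064-02-28 is a Thursday.
From 2064-02-28 to 2064-07-16 is 140 days inclusive.
140 = 7 × 20, so the span is exactly 20 full weeks.
Each full week contributes 5 weekdays (Mon–Fri): 20 × 5 = 100.
Total: 100.
Holidays: 2064-03-03 (Mon); 2064-03-07 (Fri); 2064-03-21 (Fri); 2064-04-03 (Thu); 2064-04-13 (Sun); 2064-04-20 (Sun).
4 of the 6 holidays fall on weekdays; the rest are weekends and were already excluded.
Business days: 100 − 4 = 96.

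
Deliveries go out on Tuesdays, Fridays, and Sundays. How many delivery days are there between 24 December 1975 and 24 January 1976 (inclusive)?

13

24 December 1975 is a Wednesday.
That's 32 days from start to end, counting both.
32 = 7 × 4 + 4, so there are 4 full weeks plus 4 extra days.
Each full week contributes 3 days from the set (Tue, Fri, Sun): 4 × 3 = 12.
The 4 extra days are Wednesday, Thursday, Friday, Saturday — 1 of them qualifies.
Total: 12 + 1 = 13.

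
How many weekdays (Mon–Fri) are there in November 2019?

21

1 November 2019 is a Friday.
That's 30 days from start to end, counting both.
30 = 7 × 4 + 2, so there are 4 full weeks plus 2 extra days.
Each full week contributes 5 weekdays (Mon–Fri): 4 × 5 = 20.
The 2 extra days are Fri, Sat — 1 of them qualifies.
Total: 20 + 1 = 21.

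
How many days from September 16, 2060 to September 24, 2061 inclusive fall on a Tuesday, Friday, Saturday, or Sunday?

214

September 16, 2060 is a Thursday.
From September 16, 2060 to September 24, 2061 is 374 days inclusive.
374 = 7 × 53 + 3, so there are 53 full weeks plus 3 extra days.
Each full week contributes 4 days from the set (Tue, Fri, Sat, Sun): 53 × 4 = 212.
The 3 extra days are Thursday, Friday, Saturday — 2 of them qualify.
Total: 212 + 2 = 214.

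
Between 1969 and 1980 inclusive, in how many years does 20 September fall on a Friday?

1

Day of week of September 20 in each year:
1969: Sat, 1970: Sun, 1971: Mon, 1972: Wed, 1973: Thu, 1974: Fri ✓, 1975: Sat, 1976: Mon, 1977: Tue, 1978: Wed, 1979: Thu, 1980: Sat
Fridays: 1974.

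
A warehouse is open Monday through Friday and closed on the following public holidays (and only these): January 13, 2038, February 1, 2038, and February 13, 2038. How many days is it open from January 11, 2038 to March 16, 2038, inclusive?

January 11, 2038 is a Monday.
The range spans 65 days (inclusive of both endpoints).
65 = 7 × 9 + 2, so there are 9 full weeks plus 2 extra days.
Each full week contributes 5 weekdays (Mon–Fri): 9 × 5 = 45.
The 2 extra days are Mon, Tue — 2 of them qualify.
Total: 45 + 2 = 47.
Holidays: January 13, 2038 (Wed); February 1, 2038 (Mon); February 13, 2038 (Sat).
2 of the 3 holidays fall on weekdays; the rest are weekends and were already excluded.
Business days: 47 − 2 = 45.

45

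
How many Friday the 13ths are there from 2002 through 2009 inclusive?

Friday-the-13ths by year:
2002: Sep, Dec
2003: Jun
2004: Feb, Aug
2005: May
2006: Jan, Oct
2007: Apr, Jul
2008: Jun
2009: Feb, Mar, Nov

14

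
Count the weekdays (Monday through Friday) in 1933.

260

Jan 1, 1933 is a Sunday.
From Jan 1, 1933 to Dec 31, 1933 is 365 days inclusive.
365 = 7 × 52 + 1, so there are 52 full weeks plus 1 extra day.
Each full week contributes 5 weekdays (Mon–Fri): 52 × 5 = 260.
The 1 extra day is Sunday — none qualify.
Total: 260 + 0 = 260.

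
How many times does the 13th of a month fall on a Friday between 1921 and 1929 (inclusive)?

Friday-the-13ths by year:
1921: May
1922: Jan, Oct
1923: Apr, Jul
1924: Jun
1925: Feb, Mar, Nov
1926: Aug
1927: May
1928: Jan, Apr, Jul
1929: Sep, Dec

16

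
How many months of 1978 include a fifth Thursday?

4

A month has five Thursdays exactly when Thursday falls within its first (length − 28) days.
Jan: 31 days, starts Sun → 5 of Sun, Mon, Tue
Feb: 28 days, starts Wed → 5 of (none)
Mar: 31 days, starts Wed → 5 of Wed, Thu, Fri ✓
Apr: 30 days, starts Sat → 5 of Sat, Sun
May: 31 days, starts Mon → 5 of Mon, Tue, Wed
Jun: 30 days, starts Thu → 5 of Thu, Fri ✓
Jul: 31 days, starts Sat → 5 of Sat, Sun, Mon
Aug: 31 days, starts Tue → 5 of Tue, Wed, Thu ✓
Sep: 30 days, starts Fri → 5 of Fri, Sat
Oct: 31 days, starts Sun → 5 of Sun, Mon, Tue
Nov: 30 days, starts Wed → 5 of Wed, Thu ✓
Dec: 31 days, starts Fri → 5 of Fri, Sat, Sun
Months with five Thursdays: Mar, Jun, Aug, Nov.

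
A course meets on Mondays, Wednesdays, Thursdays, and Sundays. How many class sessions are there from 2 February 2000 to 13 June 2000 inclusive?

76

2 February 2000 is a Wednesday.
That's 133 days from start to end, counting both.
133 = 7 × 19, so the span is exactly 19 full weeks.
Each full week contributes 4 days from the set (Mon, Wed, Thu, Sun): 19 × 4 = 76.
Total: 76.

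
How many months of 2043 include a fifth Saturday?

4

A month has five Saturdays exactly when Saturday falls within its first (length − 28) days.
Jan: 31 days, starts Thu → 5 of Thu, Fri, Sat ✓
Feb: 28 days, starts Sun → 5 of (none)
Mar: 31 days, starts Sun → 5 of Sun, Mon, Tue
Apr: 30 days, starts Wed → 5 of Wed, Thu
May: 31 days, starts Fri → 5 of Fri, Sat, Sun ✓
Jun: 30 days, starts Mon → 5 of Mon, Tue
Jul: 31 days, starts Wed → 5 of Wed, Thu, Fri
Aug: 31 days, starts Sat → 5 of Sat, Sun, Mon ✓
Sep: 30 days, starts Tue → 5 of Tue, Wed
Oct: 31 days, starts Thu → 5 of Thu, Fri, Sat ✓
Nov: 30 days, starts Sun → 5 of Sun, Mon
Dec: 31 days, starts Tue → 5 of Tue, Wed, Thu
Months with five Saturdays: Jan, May, Aug, Oct.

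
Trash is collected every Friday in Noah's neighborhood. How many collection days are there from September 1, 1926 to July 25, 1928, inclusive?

99 Fridays

September 1, 1926 is a Wednesday.
That's 694 days from start to end, counting both.
694 = 7 × 99 + 1, so there are 99 full weeks plus 1 extra day.
Each full week contributes one Friday: 99 so far.
The 1 extra day is Wednesday — none qualify.
Total: 99 + 0 = 99.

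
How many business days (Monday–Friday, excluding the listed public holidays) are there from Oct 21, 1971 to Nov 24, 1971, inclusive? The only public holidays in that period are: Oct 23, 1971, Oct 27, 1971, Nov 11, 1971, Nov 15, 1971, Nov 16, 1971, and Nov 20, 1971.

21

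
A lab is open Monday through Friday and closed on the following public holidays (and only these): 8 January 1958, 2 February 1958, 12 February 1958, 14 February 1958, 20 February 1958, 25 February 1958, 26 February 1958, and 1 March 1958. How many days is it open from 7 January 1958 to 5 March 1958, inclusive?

7 January 1958 is a Tuesday.
From 7 January 1958 to 5 March 1958 is 58 days inclusive.
58 = 7 × 8 + 2, so there are 8 full weeks plus 2 extra days.
Each full week contributes 5 weekdays (Mon–Fri): 8 × 5 = 40.
The 2 extra days are Tuesday, Wednesday — 2 of them qualify.
Total: 40 + 2 = 42.
Holidays: 8 January 1958 (Wed); 2 February 1958 (Sun); 12 February 1958 (Wed); 14 February 1958 (Fri); 20 February 1958 (Thu); 25 February 1958 (Tue); 26 February 1958 (Wed); 1 March 1958 (Sat).
6 of the 8 holidays fall on weekdays; the rest are weekends and were already excluded.
Business days: 42 − 6 = 36.

36 working days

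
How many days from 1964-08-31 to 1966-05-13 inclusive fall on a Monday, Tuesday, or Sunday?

266

1964-08-31 is a Monday.
The range spans 621 days (inclusive of both endpoints).
621 = 7 × 88 + 5, so there are 88 full weeks plus 5 extra days.
Each full week contributes 3 days from the set (Mon, Tue, Sun): 88 × 3 = 264.
The 5 extra days are Monday, Tuesday, Wednesday, Thursday, Friday — 2 of them qualify.
Total: 264 + 2 = 266.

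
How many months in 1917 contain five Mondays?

5

A month has five Mondays exactly when Monday falls within its first (length − 28) days.
Jan: 31 days, starts Mon → 5 of Mon, Tue, Wed ✓
Feb: 28 days, starts Thu → 5 of (none)
Mar: 31 days, starts Thu → 5 of Thu, Fri, Sat
Apr: 30 days, starts Sun → 5 of Sun, Mon ✓
May: 31 days, starts Tue → 5 of Tue, Wed, Thu
Jun: 30 days, starts Fri → 5 of Fri, Sat
Jul: 31 days, starts Sun → 5 of Sun, Mon, Tue ✓
Aug: 31 days, starts Wed → 5 of Wed, Thu, Fri
Sep: 30 days, starts Sat → 5 of Sat, Sun
Oct: 31 days, starts Mon → 5 of Mon, Tue, Wed ✓
Nov: 30 days, starts Thu → 5 of Thu, Fri
Dec: 31 days, starts Sat → 5 of Sat, Sun, Mon ✓
Months with five Mondays: Jan, Apr, Jul, Oct, Dec.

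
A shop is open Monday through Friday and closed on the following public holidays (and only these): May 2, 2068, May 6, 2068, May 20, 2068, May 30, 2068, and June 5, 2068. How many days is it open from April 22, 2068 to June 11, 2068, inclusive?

33

April 22, 2068 is a Sunday.
The range spans 51 days (inclusive of both endpoints).
51 = 7 × 7 + 2, so there are 7 full weeks plus 2 extra days.
Each full week contributes 5 weekdays (Mon–Fri): 7 × 5 = 35.
The 2 extra days are Sun, Mon — 1 of them qualifies.
Total: 35 + 1 = 36.
Holidays: May 2, 2068 (Wed); May 6, 2068 (Sun); May 20, 2068 (Sun); May 30, 2068 (Wed); June 5, 2068 (Tue).
3 of the 5 holidays fall on weekdays; the rest are weekends and were already excluded.
Business days: 36 − 3 = 33.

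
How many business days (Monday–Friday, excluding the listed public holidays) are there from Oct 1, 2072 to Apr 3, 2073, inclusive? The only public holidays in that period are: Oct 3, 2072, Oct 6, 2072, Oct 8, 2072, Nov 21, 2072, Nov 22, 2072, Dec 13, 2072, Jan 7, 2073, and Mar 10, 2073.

125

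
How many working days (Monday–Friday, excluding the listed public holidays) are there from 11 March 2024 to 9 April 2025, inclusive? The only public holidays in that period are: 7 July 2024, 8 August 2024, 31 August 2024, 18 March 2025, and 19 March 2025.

280

11 March 2024 is a Monday.
That's 395 days from start to end, counting both.
395 = 7 × 56 + 3, so there are 56 full weeks plus 3 extra days.
Each full week contributes 5 weekdays (Mon–Fri): 56 × 5 = 280.
The 3 extra days are Monday, Tuesday, Wednesday — 3 of them qualify.
Total: 280 + 3 = 283.
Holidays: 7 July 2024 (Sun); 8 August 2024 (Thu); 31 August 2024 (Sat); 18 March 2025 (Tue); 19 March 2025 (Wed).
3 of the 5 holidays fall on weekdays; the rest are weekends and were already excluded.
Business days: 283 − 3 = 280.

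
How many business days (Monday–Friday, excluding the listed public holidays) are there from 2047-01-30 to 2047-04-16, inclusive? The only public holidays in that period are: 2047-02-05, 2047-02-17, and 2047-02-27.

53 business days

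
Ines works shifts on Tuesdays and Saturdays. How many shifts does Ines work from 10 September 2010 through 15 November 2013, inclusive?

332

10 September 2010 is a Friday.
That's 1163 days from start to end, counting both.
1163 = 7 × 166 + 1, so there are 166 full weeks plus 1 extra day.
Each full week contributes 2 days from the set (Tue, Sat): 166 × 2 = 332.
The 1 extra day is Fri — none qualify.
Total: 332 + 0 = 332.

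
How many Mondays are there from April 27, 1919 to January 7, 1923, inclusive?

April 27, 1919 is a Sunday.
That's 1352 days from start to end, counting both.
1352 = 7 × 193 + 1, so there are 193 full weeks plus 1 extra day.
Each full week contributes one Monday: 193 so far.
The 1 extra day is Sunday — none qualify.
Total: 193 + 0 = 193.

193 Mondays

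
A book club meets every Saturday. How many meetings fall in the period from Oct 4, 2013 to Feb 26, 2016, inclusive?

125 Saturdays

Oct 4, 2013 is a Friday.
That's 876 days from start to end, counting both.
876 = 7 × 125 + 1, so there are 125 full weeks plus 1 extra day.
Each full week contributes one Saturday: 125 so far.
The 1 extra day is Fri — none qualify.
Total: 125 + 0 = 125.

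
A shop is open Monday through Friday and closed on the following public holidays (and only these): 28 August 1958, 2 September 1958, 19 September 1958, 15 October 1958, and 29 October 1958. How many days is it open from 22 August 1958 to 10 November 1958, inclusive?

52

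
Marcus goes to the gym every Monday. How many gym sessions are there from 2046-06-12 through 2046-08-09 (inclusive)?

2046-06-12 is a Tuesday.
From 2046-06-12 to 2046-08-09 is 59 days inclusive.
59 = 7 × 8 + 3, so there are 8 full weeks plus 3 extra days.
Each full week contributes one Monday: 8 so far.
The 3 extra days are Tue, Wed, Thu — none qualify.
Total: 8 + 0 = 8.

8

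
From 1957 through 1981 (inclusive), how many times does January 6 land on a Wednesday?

Day of week of January 6 in each year:
1957: Sun, 1958: Mon, 1959: Tue, 1960: Wed ✓, 1961: Fri, 1962: Sat, 1963: Sun, 1964: Mon, 1965: Wed ✓, 1966: Thu, 1967: Fri, 1968: Sat, 1969: Mon, 1970: Tue, 1971: Wed ✓, 1972: Thu, 1973: Sat, 1974: Sun, 1975: Mon, 1976: Tue, 1977: Thu, 1978: Fri, 1979: Sat, 1980: Sun, 1981: Tue
Wednesdays: 1960, 1965, 1971.

3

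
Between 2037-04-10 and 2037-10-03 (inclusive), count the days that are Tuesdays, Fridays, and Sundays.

76

2037-04-10 is a Friday.
From 2037-04-10 to 2037-10-03 is 177 days inclusive.
177 = 7 × 25 + 2, so there are 25 full weeks plus 2 extra days.
Each full week contributes 3 days from the set (Tue, Fri, Sun): 25 × 3 = 75.
The 2 extra days are Fri, Sat — 1 of them qualifies.
Total: 75 + 1 = 76.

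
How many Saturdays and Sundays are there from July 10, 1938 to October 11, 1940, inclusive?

235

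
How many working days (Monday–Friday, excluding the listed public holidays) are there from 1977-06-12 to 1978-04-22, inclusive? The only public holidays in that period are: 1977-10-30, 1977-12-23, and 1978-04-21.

1977-06-12 is a Sunday.
From 1977-06-12 to 1978-04-22 is 315 days inclusive.
315 = 7 × 45, so the span is exactly 45 full weeks.
Each full week contributes 5 weekdays (Mon–Fri): 45 × 5 = 225.
Total: 225.
Holidays: 1977-10-30 (Sun); 1977-12-23 (Fri); 1978-04-21 (Fri).
2 of the 3 holidays fall on weekdays; the rest are weekends and were already excluded.
Business days: 225 − 2 = 223.

223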